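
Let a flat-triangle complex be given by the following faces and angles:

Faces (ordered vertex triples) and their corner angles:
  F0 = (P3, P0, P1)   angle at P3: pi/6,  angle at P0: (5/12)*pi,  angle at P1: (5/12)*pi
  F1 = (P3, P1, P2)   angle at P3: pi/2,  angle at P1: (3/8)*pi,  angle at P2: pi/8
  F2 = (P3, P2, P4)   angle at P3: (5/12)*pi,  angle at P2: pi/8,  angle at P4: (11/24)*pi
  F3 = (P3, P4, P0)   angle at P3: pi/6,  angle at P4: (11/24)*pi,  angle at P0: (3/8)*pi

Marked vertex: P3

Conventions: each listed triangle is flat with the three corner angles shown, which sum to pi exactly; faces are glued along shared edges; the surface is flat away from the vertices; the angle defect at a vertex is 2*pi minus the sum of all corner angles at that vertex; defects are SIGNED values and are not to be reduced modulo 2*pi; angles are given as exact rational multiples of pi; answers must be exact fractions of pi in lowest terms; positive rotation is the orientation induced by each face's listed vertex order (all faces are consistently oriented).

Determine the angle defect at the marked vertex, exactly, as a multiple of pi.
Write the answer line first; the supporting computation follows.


Answer: defect(P3) = (3/4)*pi

Sum of corner angles at P3: (5/4)*pi
defect = 2*pi - (5/4)*pi


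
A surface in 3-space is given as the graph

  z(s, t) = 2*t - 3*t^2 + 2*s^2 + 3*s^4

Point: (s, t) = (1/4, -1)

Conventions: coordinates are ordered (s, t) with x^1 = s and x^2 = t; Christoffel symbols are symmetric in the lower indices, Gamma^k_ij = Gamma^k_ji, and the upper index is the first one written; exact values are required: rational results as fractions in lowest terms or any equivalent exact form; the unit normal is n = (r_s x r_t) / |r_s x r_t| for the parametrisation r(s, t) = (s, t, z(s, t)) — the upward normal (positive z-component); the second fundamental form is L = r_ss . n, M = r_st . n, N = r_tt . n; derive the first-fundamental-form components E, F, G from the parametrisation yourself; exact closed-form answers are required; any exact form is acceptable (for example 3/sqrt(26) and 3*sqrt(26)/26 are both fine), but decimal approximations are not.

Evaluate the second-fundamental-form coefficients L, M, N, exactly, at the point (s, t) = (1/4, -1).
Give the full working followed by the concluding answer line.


z_s = 19/16, z_t = 8, z_ss = 25/4, z_st = 0, z_tt = -6
E = 617/256, F = 19/2, G = 65; answer radicand W^2 = 17001/256
unnormalised second-form numerators: l = 25/4, m = 0, n = -6; L = l/sqrt(17001/256), and similarly M = m/sqrt(W^2), N = n/sqrt(W^2)

Answer: L = 100*sqrt(1889)/5667, M = 0, N = -32*sqrt(1889)/1889


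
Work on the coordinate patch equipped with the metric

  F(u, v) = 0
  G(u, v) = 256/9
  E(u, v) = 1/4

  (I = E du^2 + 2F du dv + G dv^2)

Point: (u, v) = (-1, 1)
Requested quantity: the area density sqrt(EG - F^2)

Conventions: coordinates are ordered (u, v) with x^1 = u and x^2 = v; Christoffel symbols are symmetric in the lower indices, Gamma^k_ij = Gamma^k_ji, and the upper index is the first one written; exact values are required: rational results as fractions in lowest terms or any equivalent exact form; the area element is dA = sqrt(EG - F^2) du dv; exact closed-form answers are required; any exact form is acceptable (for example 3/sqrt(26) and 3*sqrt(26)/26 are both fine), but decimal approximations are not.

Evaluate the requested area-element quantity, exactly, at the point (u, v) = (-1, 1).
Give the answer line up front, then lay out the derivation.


Answer: sqrt(EG - F^2) = 8/3

E = 1/4, F = 0, G = 256/9; EG - F^2 = 64/9


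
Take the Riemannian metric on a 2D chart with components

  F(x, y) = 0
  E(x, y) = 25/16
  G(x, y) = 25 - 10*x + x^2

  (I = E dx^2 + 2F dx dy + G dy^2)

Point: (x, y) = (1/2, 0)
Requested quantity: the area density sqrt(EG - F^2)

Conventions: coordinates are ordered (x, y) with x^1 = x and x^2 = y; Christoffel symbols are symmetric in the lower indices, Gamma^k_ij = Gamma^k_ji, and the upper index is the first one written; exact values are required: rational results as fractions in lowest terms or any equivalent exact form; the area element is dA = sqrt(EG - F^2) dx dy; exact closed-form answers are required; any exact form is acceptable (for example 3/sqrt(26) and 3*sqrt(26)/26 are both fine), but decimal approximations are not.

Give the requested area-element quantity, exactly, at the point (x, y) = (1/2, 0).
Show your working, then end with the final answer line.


E = 25/16, F = 0, G = 81/4; EG - F^2 = 2025/64

Answer: sqrt(EG - F^2) = 45/8


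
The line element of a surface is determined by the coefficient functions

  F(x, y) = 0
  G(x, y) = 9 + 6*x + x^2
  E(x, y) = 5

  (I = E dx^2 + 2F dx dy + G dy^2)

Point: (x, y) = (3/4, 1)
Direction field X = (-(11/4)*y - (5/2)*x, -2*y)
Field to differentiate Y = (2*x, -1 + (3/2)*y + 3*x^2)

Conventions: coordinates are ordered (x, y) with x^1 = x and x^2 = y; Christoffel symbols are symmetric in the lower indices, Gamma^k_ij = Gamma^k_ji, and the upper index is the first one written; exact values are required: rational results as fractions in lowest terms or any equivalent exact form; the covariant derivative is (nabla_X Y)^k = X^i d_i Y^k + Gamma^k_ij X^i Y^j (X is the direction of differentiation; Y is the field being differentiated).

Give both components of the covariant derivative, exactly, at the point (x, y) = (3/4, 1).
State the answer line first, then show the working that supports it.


Answer: (nabla_X Y)^x = -191/32, (nabla_X Y)^y = -13109/480

E = 5, F = 0, G = 225/16 at the point
E_x = 0, E_y = 0, F_x = 0, F_y = 0, G_x = 15/2, G_y = 0
EG - F^2 = 1125/16;  g^inv = (16/1125) * [[225/16, 0], [0, 5]]
first-kind symbols [ij,l] = (1/2)(d_i g_jl + d_j g_il - d_l g_ij): [xx,x] = E_x/2 = 0, [xx,y] = F_x - E_y/2 = 0, [xy,x] = E_y/2 = 0, [xy,y] = G_x/2 = 15/4, [yy,x] = F_y - G_x/2 = -15/4, [yy,y] = G_y/2 = 0
Gamma^x_ij = (G*[ij,x] - F*[ij,y])/(EG - F^2), Gamma^y_ij = (E*[ij,y] - F*[ij,x])/(EG - F^2)
Gamma_xxx = 0, Gamma_xxy = 0, Gamma_xyy = -3/4, Gamma_yxx = 0, Gamma_yxy = 4/15, Gamma_yyy = 0
X = (-37/8, -2), Y = (3/2, 35/16) at the point


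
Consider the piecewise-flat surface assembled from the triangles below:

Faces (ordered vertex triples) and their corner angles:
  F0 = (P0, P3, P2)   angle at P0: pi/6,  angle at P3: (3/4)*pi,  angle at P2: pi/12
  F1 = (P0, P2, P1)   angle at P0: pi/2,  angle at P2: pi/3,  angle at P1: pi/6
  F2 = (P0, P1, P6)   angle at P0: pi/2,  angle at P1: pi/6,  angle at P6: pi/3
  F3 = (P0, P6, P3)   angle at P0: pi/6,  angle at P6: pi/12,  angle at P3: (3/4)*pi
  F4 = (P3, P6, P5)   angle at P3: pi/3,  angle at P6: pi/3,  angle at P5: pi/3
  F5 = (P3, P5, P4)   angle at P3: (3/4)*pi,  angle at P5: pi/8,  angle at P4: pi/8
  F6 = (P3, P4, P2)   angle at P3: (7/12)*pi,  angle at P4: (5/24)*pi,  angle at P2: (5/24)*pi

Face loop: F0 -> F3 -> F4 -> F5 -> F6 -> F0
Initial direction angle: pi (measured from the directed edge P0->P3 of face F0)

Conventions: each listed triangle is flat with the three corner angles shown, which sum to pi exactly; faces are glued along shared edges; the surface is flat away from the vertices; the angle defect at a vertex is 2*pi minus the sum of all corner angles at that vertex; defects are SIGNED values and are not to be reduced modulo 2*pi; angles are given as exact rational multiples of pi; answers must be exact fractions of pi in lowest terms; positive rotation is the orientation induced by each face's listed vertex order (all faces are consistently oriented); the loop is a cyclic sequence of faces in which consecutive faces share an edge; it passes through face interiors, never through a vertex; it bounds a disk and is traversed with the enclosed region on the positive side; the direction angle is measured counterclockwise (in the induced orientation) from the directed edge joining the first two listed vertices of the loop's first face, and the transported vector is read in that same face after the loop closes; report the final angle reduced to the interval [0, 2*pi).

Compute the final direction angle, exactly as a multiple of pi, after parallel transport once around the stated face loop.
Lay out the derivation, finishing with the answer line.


enclosed vertex P3: corner angles sum to (19/6)*pi, defect = 2*pi - (19/6)*pi = (-7/6)*pi
holonomy = initial angle + sum of enclosed defects (mod 2*pi), positive in the induced orientation
final angle = pi - (7/6)*pi = (11/6)*pi (mod 2*pi)

Answer: final direction angle = (11/6)*pi


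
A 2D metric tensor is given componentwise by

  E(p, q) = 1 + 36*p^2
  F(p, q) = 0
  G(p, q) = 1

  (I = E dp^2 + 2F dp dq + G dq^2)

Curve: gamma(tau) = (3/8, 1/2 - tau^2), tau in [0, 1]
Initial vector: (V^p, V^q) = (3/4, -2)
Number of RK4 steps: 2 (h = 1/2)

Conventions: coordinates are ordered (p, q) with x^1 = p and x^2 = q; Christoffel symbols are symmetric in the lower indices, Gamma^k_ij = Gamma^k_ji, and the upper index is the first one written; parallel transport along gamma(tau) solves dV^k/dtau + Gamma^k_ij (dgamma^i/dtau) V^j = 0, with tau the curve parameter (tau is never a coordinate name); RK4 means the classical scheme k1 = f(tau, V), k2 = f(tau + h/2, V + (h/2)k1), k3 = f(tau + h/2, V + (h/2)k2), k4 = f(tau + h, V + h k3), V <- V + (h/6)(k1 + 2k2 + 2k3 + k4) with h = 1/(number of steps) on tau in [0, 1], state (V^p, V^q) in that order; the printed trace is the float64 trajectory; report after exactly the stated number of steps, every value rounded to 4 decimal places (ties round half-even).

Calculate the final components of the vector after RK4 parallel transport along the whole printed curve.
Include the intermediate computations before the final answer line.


gamma'(tau) = (0, -2*tau); f(tau, V)^k = -Gamma^k_ij(gamma(tau)) gamma'^i(tau) V^j; h = 1/2; intermediate values shown to 6 dp
curve data and Christoffel symbols at the stage parameters:
  tau = 0.000000: gamma = (0.375000, 0.500000), gamma' = (0.000000, 0.000000); Gamma_ppp = 2.226804, Gamma_ppq = 0.000000, Gamma_pqq = 0.000000, Gamma_qpp = 0.000000, Gamma_qpq = 0.000000, Gamma_qqq = 0.000000
  tau = 0.250000: gamma = (0.375000, 0.437500), gamma' = (0.000000, -0.500000); Gamma_ppp = 2.226804, Gamma_ppq = 0.000000, Gamma_pqq = 0.000000, Gamma_qpp = 0.000000, Gamma_qpq = 0.000000, Gamma_qqq = 0.000000
  tau = 0.500000: gamma = (0.375000, 0.250000), gamma' = (0.000000, -1.000000); Gamma_ppp = 2.226804, Gamma_ppq = 0.000000, Gamma_pqq = 0.000000, Gamma_qpp = 0.000000, Gamma_qpq = 0.000000, Gamma_qqq = 0.000000
  tau = 0.750000: gamma = (0.375000, -0.062500), gamma' = (0.000000, -1.500000); Gamma_ppp = 2.226804, Gamma_ppq = 0.000000, Gamma_pqq = 0.000000, Gamma_qpp = 0.000000, Gamma_qpq = 0.000000, Gamma_qqq = 0.000000
  tau = 1.000000: gamma = (0.375000, -0.500000), gamma' = (0.000000, -2.000000); Gamma_ppp = 2.226804, Gamma_ppq = 0.000000, Gamma_pqq = 0.000000, Gamma_qpp = 0.000000, Gamma_qpq = 0.000000, Gamma_qqq = 0.000000
step 0: V^p = 0.7500, V^q = -2.0000
step 1: k1 = (0.000000, 0.000000), k2 = (0.000000, 0.000000), k3 = (0.000000, 0.000000), k4 = (0.000000, 0.000000); V <- V + (h/6)(k1 + 2k2 + 2k3 + k4): V^p = 0.7500, V^q = -2.0000
step 2: k1 = (0.000000, 0.000000), k2 = (0.000000, 0.000000), k3 = (0.000000, 0.000000), k4 = (0.000000, 0.000000); V <- V + (h/6)(k1 + 2k2 + 2k3 + k4): V^p = 0.7500, V^q = -2.0000

Answer: V^p = 0.7500, V^q = -2.0000


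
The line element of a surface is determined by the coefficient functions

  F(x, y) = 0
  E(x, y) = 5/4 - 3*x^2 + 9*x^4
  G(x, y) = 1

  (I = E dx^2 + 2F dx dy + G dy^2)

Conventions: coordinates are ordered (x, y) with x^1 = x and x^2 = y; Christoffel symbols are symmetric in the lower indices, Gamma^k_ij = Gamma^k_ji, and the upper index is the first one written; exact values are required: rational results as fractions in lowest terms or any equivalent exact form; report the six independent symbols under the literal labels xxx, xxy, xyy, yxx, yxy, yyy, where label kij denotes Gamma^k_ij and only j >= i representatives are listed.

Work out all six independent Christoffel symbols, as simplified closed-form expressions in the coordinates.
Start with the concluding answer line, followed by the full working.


Answer: Gamma_xxx = (72*x^3 - 12*x)/(36*x^4 - 12*x^2 + 5), Gamma_xxy = 0, Gamma_xyy = 0, Gamma_yxx = 0, Gamma_yxy = 0, Gamma_yyy = 0

E = 5/4 - 3*x^2 + 9*x^4; F = 0; G = 1
Gamma^k_ij = (1/2) g^{kl} (d_i g_jl + d_j g_il - d_l g_ij), with g^inv = (1/(EG-F^2)) [[G, -F], [-F, E]]
first partials: E_x = -6*x + 36*x^3, E_y = 0, F_x = 0, F_y = 0, G_x = 0, G_y = 0
D = EG - F^2 = 5/4 - 3*x^2 + 9*x^4
expanded: Gamma^x_xx = (G E_x - 2F F_x + F E_y)/(2D), Gamma^x_xy = (G E_y - F G_x)/(2D), Gamma^x_yy = (2G F_y - G G_x - F G_y)/(2D), Gamma^y_xx = (2E F_x - E E_y - F E_x)/(2D), Gamma^y_xy = (E G_x - F E_y)/(2D), Gamma^y_yy = (E G_y - 2F F_y + F G_x)/(2D); substitute and cancel common factors


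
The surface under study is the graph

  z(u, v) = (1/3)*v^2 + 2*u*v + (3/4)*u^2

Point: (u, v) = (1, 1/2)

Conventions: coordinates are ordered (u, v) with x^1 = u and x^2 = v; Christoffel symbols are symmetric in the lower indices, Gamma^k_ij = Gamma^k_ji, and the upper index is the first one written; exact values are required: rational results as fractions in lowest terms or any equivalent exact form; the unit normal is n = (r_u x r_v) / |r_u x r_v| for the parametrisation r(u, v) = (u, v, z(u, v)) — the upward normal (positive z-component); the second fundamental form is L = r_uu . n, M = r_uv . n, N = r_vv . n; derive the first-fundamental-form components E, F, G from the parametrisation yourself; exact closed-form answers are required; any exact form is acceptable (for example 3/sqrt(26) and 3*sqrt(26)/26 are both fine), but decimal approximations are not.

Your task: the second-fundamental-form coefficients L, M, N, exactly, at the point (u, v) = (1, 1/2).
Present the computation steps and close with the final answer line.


z_u = 5/2, z_v = 7/3, z_uu = 3/2, z_uv = 2, z_vv = 2/3
E = 29/4, F = 35/6, G = 58/9; answer radicand W^2 = 457/36
unnormalised second-form numerators: l = 3/2, m = 2, n = 2/3; L = l/sqrt(457/36), and similarly M = m/sqrt(W^2), N = n/sqrt(W^2)

Answer: L = 9*sqrt(457)/457, M = 12*sqrt(457)/457, N = 4*sqrt(457)/457


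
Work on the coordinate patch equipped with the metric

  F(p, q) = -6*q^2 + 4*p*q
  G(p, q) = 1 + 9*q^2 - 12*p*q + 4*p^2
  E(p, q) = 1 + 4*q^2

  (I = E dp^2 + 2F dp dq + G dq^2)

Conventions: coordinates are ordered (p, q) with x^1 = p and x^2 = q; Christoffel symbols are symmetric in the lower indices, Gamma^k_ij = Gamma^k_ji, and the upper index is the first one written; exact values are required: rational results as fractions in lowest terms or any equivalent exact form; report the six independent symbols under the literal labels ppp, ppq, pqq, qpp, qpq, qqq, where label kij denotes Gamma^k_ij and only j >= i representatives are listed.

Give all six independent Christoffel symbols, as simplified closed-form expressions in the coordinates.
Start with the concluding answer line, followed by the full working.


Answer: Gamma_ppp = 0, Gamma_ppq = 4*q/(4*p^2 - 12*p*q + 13*q^2 + 1), Gamma_pqq = -6*q/(4*p^2 - 12*p*q + 13*q^2 + 1), Gamma_qpp = 0, Gamma_qpq = (4*p - 6*q)/(4*p^2 - 12*p*q + 13*q^2 + 1), Gamma_qqq = (-6*p + 9*q)/(4*p^2 - 12*p*q + 13*q^2 + 1)

E = 1 + 4*q^2; F = -6*q^2 + 4*p*q; G = 1 + 9*q^2 - 12*p*q + 4*p^2
Gamma^k_ij = (1/2) g^{kl} (d_i g_jl + d_j g_il - d_l g_ij), with g^inv = (1/(EG-F^2)) [[G, -F], [-F, E]]
first partials: E_p = 0, E_q = 8*q, F_p = 4*q, F_q = -12*q + 4*p, G_p = -12*q + 8*p, G_q = 18*q - 12*p
D = EG - F^2 = 1 + 13*q^2 - 12*p*q + 4*p^2
expanded: Gamma^p_pp = (G E_p - 2F F_p + F E_q)/(2D), Gamma^p_pq = (G E_q - F G_p)/(2D), Gamma^p_qq = (2G F_q - G G_p - F G_q)/(2D), Gamma^q_pp = (2E F_p - E E_q - F E_p)/(2D), Gamma^q_pq = (E G_p - F E_q)/(2D), Gamma^q_qq = (E G_q - 2F F_q + F G_p)/(2D); substitute and cancel common factors


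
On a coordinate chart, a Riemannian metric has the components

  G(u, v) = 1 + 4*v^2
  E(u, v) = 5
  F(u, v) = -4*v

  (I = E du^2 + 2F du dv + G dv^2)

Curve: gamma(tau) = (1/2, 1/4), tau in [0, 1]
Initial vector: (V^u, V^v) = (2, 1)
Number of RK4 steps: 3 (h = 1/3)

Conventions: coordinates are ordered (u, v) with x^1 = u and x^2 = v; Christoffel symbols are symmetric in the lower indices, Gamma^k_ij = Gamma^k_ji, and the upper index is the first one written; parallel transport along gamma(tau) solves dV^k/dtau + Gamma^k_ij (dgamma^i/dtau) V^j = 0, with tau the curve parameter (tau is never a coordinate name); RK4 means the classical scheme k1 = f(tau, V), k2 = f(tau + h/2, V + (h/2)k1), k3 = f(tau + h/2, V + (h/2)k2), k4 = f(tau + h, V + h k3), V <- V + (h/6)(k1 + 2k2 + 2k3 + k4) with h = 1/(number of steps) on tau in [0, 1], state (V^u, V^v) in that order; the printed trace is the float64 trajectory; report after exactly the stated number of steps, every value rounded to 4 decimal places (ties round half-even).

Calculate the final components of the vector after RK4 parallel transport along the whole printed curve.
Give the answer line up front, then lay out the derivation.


Answer: V^u = 2.0000, V^v = 1.0000

gamma'(tau) = (0, 0); f(tau, V)^k = -Gamma^k_ij(gamma(tau)) gamma'^i(tau) V^j; h = 1/3; intermediate values shown to 6 dp
curve data and Christoffel symbols at the stage parameters:
  tau = 0.000000: gamma = (0.500000, 0.250000), gamma' = (0.000000, 0.000000); Gamma_uuu = 0.000000, Gamma_uuv = 0.000000, Gamma_uvv = -0.761905, Gamma_vuu = 0.000000, Gamma_vuv = 0.000000, Gamma_vvv = 0.190476
  tau = 0.166667: gamma = (0.500000, 0.250000), gamma' = (0.000000, 0.000000); Gamma_uuu = 0.000000, Gamma_uuv = 0.000000, Gamma_uvv = -0.761905, Gamma_vuu = 0.000000, Gamma_vuv = 0.000000, Gamma_vvv = 0.190476
  tau = 0.333333: gamma = (0.500000, 0.250000), gamma' = (0.000000, 0.000000); Gamma_uuu = 0.000000, Gamma_uuv = 0.000000, Gamma_uvv = -0.761905, Gamma_vuu = 0.000000, Gamma_vuv = 0.000000, Gamma_vvv = 0.190476
  tau = 0.500000: gamma = (0.500000, 0.250000), gamma' = (0.000000, 0.000000); Gamma_uuu = 0.000000, Gamma_uuv = 0.000000, Gamma_uvv = -0.761905, Gamma_vuu = 0.000000, Gamma_vuv = 0.000000, Gamma_vvv = 0.190476
  tau = 0.666667: gamma = (0.500000, 0.250000), gamma' = (0.000000, 0.000000); Gamma_uuu = 0.000000, Gamma_uuv = 0.000000, Gamma_uvv = -0.761905, Gamma_vuu = 0.000000, Gamma_vuv = 0.000000, Gamma_vvv = 0.190476
  tau = 0.833333: gamma = (0.500000, 0.250000), gamma' = (0.000000, 0.000000); Gamma_uuu = 0.000000, Gamma_uuv = 0.000000, Gamma_uvv = -0.761905, Gamma_vuu = 0.000000, Gamma_vuv = 0.000000, Gamma_vvv = 0.190476
  tau = 1.000000: gamma = (0.500000, 0.250000), gamma' = (0.000000, 0.000000); Gamma_uuu = 0.000000, Gamma_uuv = 0.000000, Gamma_uvv = -0.761905, Gamma_vuu = 0.000000, Gamma_vuv = 0.000000, Gamma_vvv = 0.190476
step 0: V^u = 2.0000, V^v = 1.0000
step 1: k1 = (0.000000, 0.000000), k2 = (0.000000, 0.000000), k3 = (0.000000, 0.000000), k4 = (0.000000, 0.000000); V <- V + (h/6)(k1 + 2k2 + 2k3 + k4): V^u = 2.0000, V^v = 1.0000
step 2: k1 = (0.000000, 0.000000), k2 = (0.000000, 0.000000), k3 = (0.000000, 0.000000), k4 = (0.000000, 0.000000); V <- V + (h/6)(k1 + 2k2 + 2k3 + k4): V^u = 2.0000, V^v = 1.0000
step 3: k1 = (0.000000, 0.000000), k2 = (0.000000, 0.000000), k3 = (0.000000, 0.000000), k4 = (0.000000, 0.000000); V <- V + (h/6)(k1 + 2k2 + 2k3 + k4): V^u = 2.0000, V^v = 1.0000


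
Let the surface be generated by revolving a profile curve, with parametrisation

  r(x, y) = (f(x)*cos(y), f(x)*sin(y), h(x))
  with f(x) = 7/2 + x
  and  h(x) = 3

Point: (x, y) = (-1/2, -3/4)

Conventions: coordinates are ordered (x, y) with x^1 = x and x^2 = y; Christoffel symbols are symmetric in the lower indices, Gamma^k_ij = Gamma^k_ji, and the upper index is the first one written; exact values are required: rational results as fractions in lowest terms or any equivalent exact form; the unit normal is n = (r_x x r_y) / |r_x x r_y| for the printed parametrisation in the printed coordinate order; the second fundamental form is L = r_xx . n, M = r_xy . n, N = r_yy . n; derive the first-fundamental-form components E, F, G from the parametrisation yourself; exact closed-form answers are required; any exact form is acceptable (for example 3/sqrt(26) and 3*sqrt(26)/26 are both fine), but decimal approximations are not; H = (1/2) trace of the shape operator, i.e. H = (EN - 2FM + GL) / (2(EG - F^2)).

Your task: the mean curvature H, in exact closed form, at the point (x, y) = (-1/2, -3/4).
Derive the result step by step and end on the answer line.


f = 3, f' = 1, f'' = 0, h' = 0, h'' = 0
E = 1, F = 0, G = 9; answer radicand W^2 = 1
unnormalised second-form numerators: l = 0, m = 0, n = 0; L = l/sqrt(1), and similarly M = m/sqrt(W^2), N = n/sqrt(W^2)
H = (E*n - 2*F*m + G*l) / (2*(EG - F^2)*sqrt(W^2)); E*n - 2*F*m + G*l = 0, EG - F^2 = 9, so H = (0)/sqrt(1)

Answer: H = 0


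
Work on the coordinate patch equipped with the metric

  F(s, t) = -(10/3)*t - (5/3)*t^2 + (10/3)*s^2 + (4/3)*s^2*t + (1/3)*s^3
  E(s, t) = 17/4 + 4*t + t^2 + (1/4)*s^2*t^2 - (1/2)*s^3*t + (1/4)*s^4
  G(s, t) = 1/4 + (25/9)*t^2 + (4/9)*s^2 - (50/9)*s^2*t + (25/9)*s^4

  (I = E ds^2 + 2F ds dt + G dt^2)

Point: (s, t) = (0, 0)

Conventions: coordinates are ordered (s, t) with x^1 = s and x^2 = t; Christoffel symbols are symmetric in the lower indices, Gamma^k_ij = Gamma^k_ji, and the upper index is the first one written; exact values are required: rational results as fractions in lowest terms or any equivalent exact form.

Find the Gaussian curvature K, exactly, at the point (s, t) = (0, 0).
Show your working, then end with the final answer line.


E = 17/4, F = 0, G = 1/4, EG - F^2 = 17/16 at the point
E_s = 0, E_t = 4, F_s = 0, F_t = -10/3, G_s = 0, G_t = 0
E_tt = 2, F_st = 0, G_ss = 8/9
The intrinsic route: Brioschi's K = (det M1 - det M2)/(EG - F^2)^2.
M1 = [[-E_tt/2 + F_st - G_ss/2, E_s/2, F_s - E_t/2], [F_t - G_s/2, E, F], [G_t/2, F, G]] = [[-13/9, 0, -2], [-10/3, 17/4, 0], [0, 0, 1/4]]; det M1 = -221/144
M2 = [[0, E_t/2, G_s/2], [E_t/2, E, F], [G_s/2, F, G]] = [[0, 2, 0], [2, 17/4, 0], [0, 0, 1/4]]; det M2 = -1
det M1 - det M2 = -77/144; K = -77/144 / (17/16)^2 = -1232/2601

Answer: K = -1232/2601


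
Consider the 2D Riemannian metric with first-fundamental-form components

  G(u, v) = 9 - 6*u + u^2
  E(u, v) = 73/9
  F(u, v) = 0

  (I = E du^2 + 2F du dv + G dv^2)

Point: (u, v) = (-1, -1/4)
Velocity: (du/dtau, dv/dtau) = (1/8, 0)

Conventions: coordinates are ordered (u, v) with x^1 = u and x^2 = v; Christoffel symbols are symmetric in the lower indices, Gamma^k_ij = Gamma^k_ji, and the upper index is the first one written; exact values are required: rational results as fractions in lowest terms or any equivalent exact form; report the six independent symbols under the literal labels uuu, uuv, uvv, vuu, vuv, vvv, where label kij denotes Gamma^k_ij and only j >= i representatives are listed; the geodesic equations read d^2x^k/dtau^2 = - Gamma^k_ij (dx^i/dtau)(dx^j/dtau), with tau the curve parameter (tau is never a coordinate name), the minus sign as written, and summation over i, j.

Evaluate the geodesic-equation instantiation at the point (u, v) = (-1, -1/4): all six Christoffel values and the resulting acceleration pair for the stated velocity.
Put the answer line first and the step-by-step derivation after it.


Answer: Gamma_uuu = 0, Gamma_uuv = 0, Gamma_uvv = 36/73, Gamma_vuu = 0, Gamma_vuv = -1/4, Gamma_vvv = 0; accelerations (d^2u/dtau^2, d^2v/dtau^2) = (0, 0)

E = 73/9, F = 0, G = 16 at the point
E_u = 0, E_v = 0, F_u = 0, F_v = 0, G_u = -8, G_v = 0
EG - F^2 = 1168/9;  g^inv = (9/1168) * [[16, 0], [0, 73/9]]
first-kind symbols [ij,l] = (1/2)(d_i g_jl + d_j g_il - d_l g_ij): [uu,u] = E_u/2 = 0, [uu,v] = F_u - E_v/2 = 0, [uv,u] = E_v/2 = 0, [uv,v] = G_u/2 = -4, [vv,u] = F_v - G_u/2 = 4, [vv,v] = G_v/2 = 0
Gamma^u_ij = (G*[ij,u] - F*[ij,v])/(EG - F^2), Gamma^v_ij = (E*[ij,v] - F*[ij,u])/(EG - F^2)
Gamma_uuu = 0, Gamma_uuv = 0, Gamma_uvv = 36/73, Gamma_vuu = 0, Gamma_vuv = -1/4, Gamma_vvv = 0
d^2u/dtau^2 = -(Gamma_uuu*(1/8)^2 + 2*Gamma_uuv*(1/8)*(0) + Gamma_uvv*(0)^2) = 0
d^2v/dtau^2 = -(Gamma_vuu*(1/8)^2 + 2*Gamma_vuv*(1/8)*(0) + Gamma_vvv*(0)^2) = 0


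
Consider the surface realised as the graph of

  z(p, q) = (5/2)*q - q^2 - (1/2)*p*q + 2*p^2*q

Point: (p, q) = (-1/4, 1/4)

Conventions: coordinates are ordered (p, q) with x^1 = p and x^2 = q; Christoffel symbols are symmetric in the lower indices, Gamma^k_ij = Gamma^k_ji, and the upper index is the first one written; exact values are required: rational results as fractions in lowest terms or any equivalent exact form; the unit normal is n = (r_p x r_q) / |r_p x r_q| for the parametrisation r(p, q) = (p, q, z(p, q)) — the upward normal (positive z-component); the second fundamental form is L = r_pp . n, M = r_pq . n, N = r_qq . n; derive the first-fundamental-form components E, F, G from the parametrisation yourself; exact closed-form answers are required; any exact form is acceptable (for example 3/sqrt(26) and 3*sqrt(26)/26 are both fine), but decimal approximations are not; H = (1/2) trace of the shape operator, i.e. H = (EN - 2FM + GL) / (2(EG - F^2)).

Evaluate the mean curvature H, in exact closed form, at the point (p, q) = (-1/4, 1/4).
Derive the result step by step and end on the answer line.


z_p = -3/8, z_q = 9/4, z_pp = 1, z_pq = -3/2, z_qq = -2
E = 73/64, F = -27/32, G = 97/16; answer radicand W^2 = 397/64
unnormalised second-form numerators: l = 1, m = -3/2, n = -2; L = l/sqrt(397/64), and similarly M = m/sqrt(W^2), N = n/sqrt(W^2)
H = (E*n - 2*F*m + G*l) / (2*(EG - F^2)*sqrt(W^2)); E*n - 2*F*m + G*l = 5/4, EG - F^2 = 397/64, so H = (40/397)/sqrt(397/64)

Answer: H = 320*sqrt(397)/157609


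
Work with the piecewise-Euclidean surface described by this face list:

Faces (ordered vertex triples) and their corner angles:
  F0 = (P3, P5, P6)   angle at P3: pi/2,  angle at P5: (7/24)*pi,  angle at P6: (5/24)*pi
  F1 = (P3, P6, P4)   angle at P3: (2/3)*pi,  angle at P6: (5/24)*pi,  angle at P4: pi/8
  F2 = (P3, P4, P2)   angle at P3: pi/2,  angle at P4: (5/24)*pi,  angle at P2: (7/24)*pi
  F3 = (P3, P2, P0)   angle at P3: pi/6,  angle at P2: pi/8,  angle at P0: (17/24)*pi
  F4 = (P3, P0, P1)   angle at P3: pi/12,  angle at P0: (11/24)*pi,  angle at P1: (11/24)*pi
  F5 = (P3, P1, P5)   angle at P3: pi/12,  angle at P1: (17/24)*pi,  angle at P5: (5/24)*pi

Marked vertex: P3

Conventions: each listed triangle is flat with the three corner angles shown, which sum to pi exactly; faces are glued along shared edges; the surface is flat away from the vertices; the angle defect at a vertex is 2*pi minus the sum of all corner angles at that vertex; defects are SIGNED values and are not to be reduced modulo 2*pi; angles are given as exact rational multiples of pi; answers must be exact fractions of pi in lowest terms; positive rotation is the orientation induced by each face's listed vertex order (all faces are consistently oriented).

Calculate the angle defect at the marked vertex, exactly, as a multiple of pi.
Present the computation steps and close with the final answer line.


Sum of corner angles at P3: 2*pi
defect = 2*pi - 2*pi

Answer: defect(P3) = 0


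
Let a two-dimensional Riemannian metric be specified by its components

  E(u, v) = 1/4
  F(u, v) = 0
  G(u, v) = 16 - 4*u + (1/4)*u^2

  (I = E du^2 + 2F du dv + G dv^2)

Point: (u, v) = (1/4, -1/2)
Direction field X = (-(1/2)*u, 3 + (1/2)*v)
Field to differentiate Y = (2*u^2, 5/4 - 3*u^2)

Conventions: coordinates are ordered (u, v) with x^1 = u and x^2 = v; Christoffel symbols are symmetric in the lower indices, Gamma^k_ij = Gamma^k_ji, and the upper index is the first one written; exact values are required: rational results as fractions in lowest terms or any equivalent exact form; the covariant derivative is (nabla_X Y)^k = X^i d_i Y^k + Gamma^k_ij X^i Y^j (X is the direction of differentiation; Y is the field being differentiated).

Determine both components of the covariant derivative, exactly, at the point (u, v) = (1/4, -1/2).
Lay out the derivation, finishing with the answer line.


E = 1/4, F = 0, G = 961/64 at the point
E_u = 0, E_v = 0, F_u = 0, F_v = 0, G_u = -31/8, G_v = 0
EG - F^2 = 961/256;  g^inv = (256/961) * [[961/64, 0], [0, 1/4]]
first-kind symbols [ij,l] = (1/2)(d_i g_jl + d_j g_il - d_l g_ij): [uu,u] = E_u/2 = 0, [uu,v] = F_u - E_v/2 = 0, [uv,u] = E_v/2 = 0, [uv,v] = G_u/2 = -31/16, [vv,u] = F_v - G_u/2 = 31/16, [vv,v] = G_v/2 = 0
Gamma^u_ij = (G*[ij,u] - F*[ij,v])/(EG - F^2), Gamma^v_ij = (E*[ij,v] - F*[ij,u])/(EG - F^2)
Gamma_uuu = 0, Gamma_uuv = 0, Gamma_uvv = 31/4, Gamma_vuu = 0, Gamma_vuv = -4/31, Gamma_vvv = 0
X = (-1/8, 11/4), Y = (1/8, 17/16) at the point

Answer: (nabla_X Y)^u = 5765/256, (nabla_X Y)^v = 159/992


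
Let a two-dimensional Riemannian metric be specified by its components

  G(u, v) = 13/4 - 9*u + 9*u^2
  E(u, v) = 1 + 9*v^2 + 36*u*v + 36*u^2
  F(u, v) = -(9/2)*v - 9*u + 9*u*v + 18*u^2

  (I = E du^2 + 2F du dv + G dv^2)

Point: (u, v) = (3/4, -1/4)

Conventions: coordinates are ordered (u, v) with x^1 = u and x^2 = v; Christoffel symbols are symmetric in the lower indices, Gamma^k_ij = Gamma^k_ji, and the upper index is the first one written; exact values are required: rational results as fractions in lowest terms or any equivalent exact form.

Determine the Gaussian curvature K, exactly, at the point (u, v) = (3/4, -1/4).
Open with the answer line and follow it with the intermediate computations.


Answer: K = -576/15625

E = 241/16, F = 45/16, G = 25/16, EG - F^2 = 125/8 at the point
E_u = 45, E_v = 45/2, F_u = 63/4, F_v = 9/4, G_u = 9/2, G_v = 0
E_vv = 18, F_uv = 9, G_uu = 18
Evaluate Brioschi's two determinant matrices M1, M2 and divide by (EG - F^2)^2.
M1 = [[-E_vv/2 + F_uv - G_uu/2, E_u/2, F_u - E_v/2], [F_v - G_u/2, E, F], [G_v/2, F, G]] = [[-9, 45/2, 9/2], [0, 241/16, 45/16], [0, 45/16, 25/16]]; det M1 = -1125/8
M2 = [[0, E_v/2, G_u/2], [E_v/2, E, F], [G_u/2, F, G]] = [[0, 45/4, 9/4], [45/4, 241/16, 45/16], [9/4, 45/16, 25/16]]; det M2 = -1053/8
det M1 - det M2 = -9; K = -9 / (125/8)^2 = -576/15625


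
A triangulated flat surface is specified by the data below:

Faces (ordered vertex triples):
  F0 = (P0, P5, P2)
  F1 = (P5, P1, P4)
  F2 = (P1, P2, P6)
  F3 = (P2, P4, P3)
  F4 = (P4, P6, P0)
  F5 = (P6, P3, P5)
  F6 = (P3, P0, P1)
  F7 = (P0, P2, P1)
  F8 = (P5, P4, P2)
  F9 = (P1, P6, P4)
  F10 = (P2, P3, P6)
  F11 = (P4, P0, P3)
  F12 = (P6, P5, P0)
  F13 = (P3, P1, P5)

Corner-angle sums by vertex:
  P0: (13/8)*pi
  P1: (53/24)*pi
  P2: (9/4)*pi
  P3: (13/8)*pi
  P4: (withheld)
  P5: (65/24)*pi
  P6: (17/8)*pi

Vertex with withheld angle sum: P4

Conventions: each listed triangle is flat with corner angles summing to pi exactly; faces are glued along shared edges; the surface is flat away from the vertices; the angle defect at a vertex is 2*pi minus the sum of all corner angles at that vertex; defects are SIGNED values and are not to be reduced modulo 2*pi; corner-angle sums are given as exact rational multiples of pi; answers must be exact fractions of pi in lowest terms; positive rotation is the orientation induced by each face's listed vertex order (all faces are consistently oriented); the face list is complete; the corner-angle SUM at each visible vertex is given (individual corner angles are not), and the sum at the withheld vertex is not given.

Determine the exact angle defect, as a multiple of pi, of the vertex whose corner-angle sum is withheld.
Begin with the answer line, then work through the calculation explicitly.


Answer: defect(P4) = (13/24)*pi

V = 7, E = 21, F = 14; chi = V - E + F = 0
Gauss-Bonnet: total defect = 2*pi*chi = 0; visible defects sum to (-13/24)*pi


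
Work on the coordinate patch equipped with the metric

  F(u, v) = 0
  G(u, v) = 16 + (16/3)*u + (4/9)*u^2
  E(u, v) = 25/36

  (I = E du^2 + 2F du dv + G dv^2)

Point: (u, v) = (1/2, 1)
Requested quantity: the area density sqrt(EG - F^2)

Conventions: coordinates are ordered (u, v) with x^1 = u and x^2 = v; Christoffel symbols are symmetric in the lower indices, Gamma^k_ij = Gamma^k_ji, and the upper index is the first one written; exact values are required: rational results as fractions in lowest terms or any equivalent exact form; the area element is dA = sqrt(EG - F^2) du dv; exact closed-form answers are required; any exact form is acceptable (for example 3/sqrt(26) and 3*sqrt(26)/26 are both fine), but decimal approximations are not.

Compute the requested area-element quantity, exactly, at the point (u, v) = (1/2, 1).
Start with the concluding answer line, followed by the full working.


Answer: sqrt(EG - F^2) = 65/18

E = 25/36, F = 0, G = 169/9; EG - F^2 = 4225/324


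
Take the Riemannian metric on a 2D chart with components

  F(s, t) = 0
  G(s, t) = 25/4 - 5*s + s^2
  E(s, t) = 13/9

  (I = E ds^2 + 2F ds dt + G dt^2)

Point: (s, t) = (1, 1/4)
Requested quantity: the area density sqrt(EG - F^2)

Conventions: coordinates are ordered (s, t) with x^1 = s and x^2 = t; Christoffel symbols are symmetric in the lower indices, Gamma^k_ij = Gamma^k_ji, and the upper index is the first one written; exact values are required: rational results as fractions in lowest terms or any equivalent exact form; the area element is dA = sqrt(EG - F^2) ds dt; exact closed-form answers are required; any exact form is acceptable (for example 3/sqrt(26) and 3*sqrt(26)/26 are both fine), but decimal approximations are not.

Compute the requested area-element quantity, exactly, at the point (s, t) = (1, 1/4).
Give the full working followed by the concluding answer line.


E = 13/9, F = 0, G = 9/4; EG - F^2 = 13/4

Answer: sqrt(EG - F^2) = sqrt(13)/2


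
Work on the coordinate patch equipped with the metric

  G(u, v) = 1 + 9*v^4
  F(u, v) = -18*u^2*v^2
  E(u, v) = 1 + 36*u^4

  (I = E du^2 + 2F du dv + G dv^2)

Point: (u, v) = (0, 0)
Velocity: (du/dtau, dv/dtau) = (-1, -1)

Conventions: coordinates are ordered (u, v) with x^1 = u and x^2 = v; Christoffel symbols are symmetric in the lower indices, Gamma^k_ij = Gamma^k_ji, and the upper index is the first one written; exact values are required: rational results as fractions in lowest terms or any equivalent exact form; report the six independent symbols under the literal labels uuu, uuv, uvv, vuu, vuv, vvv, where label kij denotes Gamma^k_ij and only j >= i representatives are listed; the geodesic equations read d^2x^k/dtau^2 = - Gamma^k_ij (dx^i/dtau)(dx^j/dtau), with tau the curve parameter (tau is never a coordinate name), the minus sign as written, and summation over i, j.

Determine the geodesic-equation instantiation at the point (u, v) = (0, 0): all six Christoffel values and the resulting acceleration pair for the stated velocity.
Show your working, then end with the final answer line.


E = 1, F = 0, G = 1 at the point
E_u = 0, E_v = 0, F_u = 0, F_v = 0, G_u = 0, G_v = 0
EG - F^2 = 1;  g^inv = (1) * [[1, 0], [0, 1]]
first-kind symbols [ij,l] = (1/2)(d_i g_jl + d_j g_il - d_l g_ij): [uu,u] = E_u/2 = 0, [uu,v] = F_u - E_v/2 = 0, [uv,u] = E_v/2 = 0, [uv,v] = G_u/2 = 0, [vv,u] = F_v - G_u/2 = 0, [vv,v] = G_v/2 = 0
Gamma^u_ij = (G*[ij,u] - F*[ij,v])/(EG - F^2), Gamma^v_ij = (E*[ij,v] - F*[ij,u])/(EG - F^2)
Gamma_uuu = 0, Gamma_uuv = 0, Gamma_uvv = 0, Gamma_vuu = 0, Gamma_vuv = 0, Gamma_vvv = 0
d^2u/dtau^2 = -(Gamma_uuu*(-1)^2 + 2*Gamma_uuv*(-1)*(-1) + Gamma_uvv*(-1)^2) = 0
d^2v/dtau^2 = -(Gamma_vuu*(-1)^2 + 2*Gamma_vuv*(-1)*(-1) + Gamma_vvv*(-1)^2) = 0

Answer: Gamma_uuu = 0, Gamma_uuv = 0, Gamma_uvv = 0, Gamma_vuu = 0, Gamma_vuv = 0, Gamma_vvv = 0; accelerations (d^2u/dtau^2, d^2v/dtau^2) = (0, 0)


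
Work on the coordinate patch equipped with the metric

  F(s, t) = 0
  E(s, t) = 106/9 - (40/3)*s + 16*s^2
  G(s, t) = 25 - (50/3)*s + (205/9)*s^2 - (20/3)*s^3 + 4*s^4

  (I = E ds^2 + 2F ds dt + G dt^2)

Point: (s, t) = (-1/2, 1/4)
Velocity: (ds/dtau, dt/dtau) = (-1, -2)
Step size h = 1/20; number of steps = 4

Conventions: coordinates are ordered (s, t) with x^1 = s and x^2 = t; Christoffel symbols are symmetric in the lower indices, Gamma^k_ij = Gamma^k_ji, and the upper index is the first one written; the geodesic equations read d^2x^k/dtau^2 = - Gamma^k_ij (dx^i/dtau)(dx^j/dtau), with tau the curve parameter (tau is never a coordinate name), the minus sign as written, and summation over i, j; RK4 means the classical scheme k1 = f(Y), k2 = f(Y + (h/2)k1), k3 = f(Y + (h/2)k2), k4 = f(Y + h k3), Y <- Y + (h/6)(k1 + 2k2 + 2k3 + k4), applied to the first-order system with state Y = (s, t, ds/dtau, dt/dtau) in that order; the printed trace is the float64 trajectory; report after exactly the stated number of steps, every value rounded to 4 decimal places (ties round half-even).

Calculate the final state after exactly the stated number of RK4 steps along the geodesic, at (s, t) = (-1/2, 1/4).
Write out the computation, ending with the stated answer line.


f(Y) = (ds/dtau, dt/dtau, -Gamma^s_ij Y'^i Y'^j, -Gamma^t_ij Y'^i Y'^j) with the Gammas evaluated at the stage position; h = 0.050000; intermediate values shown to 6 dp
step 0: s = -0.5000, t = 0.2500, ds/dtau = -1.0000, dt/dtau = -2.0000
step 1:
  k1: at (s, t) = (-0.500000, 0.250000), (ds/dtau, dt/dtau) = (-1.000000, -2.000000); Gamma_sss = -0.653465, Gamma_sst = 0.000000, Gamma_stt = 1.034653, Gamma_tss = 0.000000, Gamma_tst = -0.578947, Gamma_ttt = 0.000000; k1 = (-1.000000, -2.000000, -3.485149, 2.315789)
  k2: at (s, t) = (-0.525000, 0.200000), (ds/dtau, dt/dtau) = (-1.087129, -1.942105); Gamma_sss = -0.649768, Gamma_sst = 0.000000, Gamma_stt = 1.043892, Gamma_tss = 0.000000, Gamma_tst = -0.586138, Gamma_ttt = 0.000000; k2 = (-1.087129, -1.942105, -3.169397, 2.475046)
  k3: at (s, t) = (-0.527178, 0.201447), (ds/dtau, dt/dtau) = (-1.079235, -1.938124); Gamma_sss = -0.649430, Gamma_sst = 0.000000, Gamma_stt = 1.044684, Gamma_tss = 0.000000, Gamma_tst = -0.586743, Gamma_ttt = 0.000000; k3 = (-1.079235, -1.938124, -3.167748, 2.454572)
  k4: at (s, t) = (-0.553962, 0.153094), (ds/dtau, dt/dtau) = (-1.158387, -1.877271); Gamma_sss = -0.645099, Gamma_sst = 0.000000, Gamma_stt = 1.054256, Gamma_tss = 0.000000, Gamma_tst = -0.593927, Gamma_ttt = 0.000000; k4 = (-1.158387, -1.877271, -2.849719, 2.583118)
  Y <- Y + (h/6)(k1 + 2k2 + 2k3 + k4): s = -0.5541, t = 0.1530, ds/dtau = -1.1584, dt/dtau = -1.8770
step 2:
  k1: at (s, t) = (-0.554093, 0.153019), (ds/dtau, dt/dtau) = (-1.158410, -1.877015); Gamma_sss = -0.645077, Gamma_sst = 0.000000, Gamma_stt = 1.054302, Gamma_tss = 0.000000, Gamma_tst = -0.593961, Gamma_ttt = 0.000000; k1 = (-1.158410, -1.877015, -2.848865, 2.582963)
  k2: at (s, t) = (-0.583053, 0.106094), (ds/dtau, dt/dtau) = (-1.229631, -1.812441); Gamma_sss = -0.640050, Gamma_sst = 0.000000, Gamma_stt = 1.064349, Gamma_tss = 0.000000, Gamma_tst = -0.601185, Gamma_ttt = 0.000000; k2 = (-1.229631, -1.812441, -2.528574, 2.679645)
  k3: at (s, t) = (-0.584833, 0.107708), (ds/dtau, dt/dtau) = (-1.221624, -1.810024); Gamma_sss = -0.639731, Gamma_sst = 0.000000, Gamma_stt = 1.064957, Gamma_tss = 0.000000, Gamma_tst = -0.601612, Gamma_ttt = 0.000000; k3 = (-1.221624, -1.810024, -2.534288, 2.660530)
  k4: at (s, t) = (-0.615174, 0.062518), (ds/dtau, dt/dtau) = (-1.285124, -1.743989); Gamma_sss = -0.634122, Gamma_sst = 0.000000, Gamma_stt = 1.075181, Gamma_tss = 0.000000, Gamma_tst = -0.608561, Gamma_ttt = 0.000000; k4 = (-1.285124, -1.743989, -2.222879, 2.727865)
  Y <- Y + (h/6)(k1 + 2k2 + 2k3 + k4): s = -0.6153, t = 0.0625, ds/dtau = -1.2851, dt/dtau = -1.7438
step 3:
  k1: at (s, t) = (-0.615310, 0.062469), (ds/dtau, dt/dtau) = (-1.285055, -1.743756); Gamma_sss = -0.634097, Gamma_sst = 0.000000, Gamma_stt = 1.075226, Gamma_tss = 0.000000, Gamma_tst = -0.608591, Gamma_ttt = 0.000000; k1 = (-1.285055, -1.743756, -2.222296, 2.727487)
  k2: at (s, t) = (-0.647436, 0.018876), (ds/dtau, dt/dtau) = (-1.340613, -1.675568); Gamma_sss = -0.627858, Gamma_sst = 0.000000, Gamma_stt = 1.085787, Gamma_tss = 0.000000, Gamma_tst = -0.615319, Gamma_ttt = 0.000000; k2 = (-1.340613, -1.675568, -1.919967, 2.764367)
  k3: at (s, t) = (-0.648825, 0.020580), (ds/dtau, dt/dtau) = (-1.333054, -1.674646); Gamma_sss = -0.627582, Gamma_sst = 0.000000, Gamma_stt = 1.086238, Gamma_tss = 0.000000, Gamma_tst = -0.615596, Gamma_ttt = 0.000000; k3 = (-1.333054, -1.674646, -1.931057, 2.748505)
  k4: at (s, t) = (-0.681962, -0.021263), (ds/dtau, dt/dtau) = (-1.381608, -1.606330); Gamma_sss = -0.620875, Gamma_sst = 0.000000, Gamma_stt = 1.096892, Gamma_tss = 0.000000, Gamma_tst = -0.621858, Gamma_ttt = 0.000000; k4 = (-1.381608, -1.606330, -1.645155, 2.760204)
  Y <- Y + (h/6)(k1 + 2k2 + 2k3 + k4): s = -0.6821, t = -0.0213, ds/dtau = -1.3815, dt/dtau = -1.6061
step 4:
  k1: at (s, t) = (-0.682093, -0.021285), (ds/dtau, dt/dtau) = (-1.381468, -1.606144); Gamma_sss = -0.620848, Gamma_sst = 0.000000, Gamma_stt = 1.096933, Gamma_tss = 0.000000, Gamma_tst = -0.621882, Gamma_ttt = 0.000000; k1 = (-1.381468, -1.606144, -1.644897, 2.759706)
  k2: at (s, t) = (-0.716630, -0.061438), (ds/dtau, dt/dtau) = (-1.422590, -1.537151); Gamma_sss = -0.613634, Gamma_sst = 0.000000, Gamma_stt = 1.107839, Gamma_tss = 0.000000, Gamma_tst = -0.627735, Gamma_ttt = 0.000000; k2 = (-1.422590, -1.537151, -1.375790, 2.745380)
  k3: at (s, t) = (-0.717658, -0.059714), (ds/dtau, dt/dtau) = (-1.415862, -1.537509); Gamma_sss = -0.613416, Gamma_sst = 0.000000, Gamma_stt = 1.108161, Gamma_tss = 0.000000, Gamma_tst = -0.627899, Gamma_ttt = 0.000000; k3 = (-1.415862, -1.537509, -1.389926, 2.733747)
  k4: at (s, t) = (-0.752886, -0.098160), (ds/dtau, dt/dtau) = (-1.450964, -1.469456); Gamma_sss = -0.605875, Gamma_sst = 0.000000, Gamma_stt = 1.119124, Gamma_tss = 0.000000, Gamma_tst = -0.633176, Gamma_ttt = 0.000000; k4 = (-1.450964, -1.469456, -1.140981, 2.700025)
  Y <- Y + (h/6)(k1 + 2k2 + 2k3 + k4): s = -0.7530, t = -0.0982, ds/dtau = -1.4508, dt/dtau = -1.4693

Answer: s = -0.7530, t = -0.0982, ds/dtau = -1.4508, dt/dtau = -1.4693
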